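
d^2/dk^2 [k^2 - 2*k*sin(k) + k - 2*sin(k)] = 2*k*sin(k) + 2*sin(k) - 4*cos(k) + 2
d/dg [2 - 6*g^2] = -12*g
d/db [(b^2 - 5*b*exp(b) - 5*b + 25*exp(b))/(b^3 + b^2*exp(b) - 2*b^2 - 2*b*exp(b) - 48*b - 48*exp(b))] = ((b^2 - 5*b*exp(b) - 5*b + 25*exp(b))*(-b^2*exp(b) - 3*b^2 + 4*b + 50*exp(b) + 48) + (5*b*exp(b) - 2*b - 20*exp(b) + 5)*(-b^3 - b^2*exp(b) + 2*b^2 + 2*b*exp(b) + 48*b + 48*exp(b)))/(-b^3 - b^2*exp(b) + 2*b^2 + 2*b*exp(b) + 48*b + 48*exp(b))^2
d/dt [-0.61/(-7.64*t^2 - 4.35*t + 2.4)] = (-9.3208*t - 2.6535)/(7.64*t^2 + 4.35*t - 2.4)^2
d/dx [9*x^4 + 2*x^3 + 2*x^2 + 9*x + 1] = 36*x^3 + 6*x^2 + 4*x + 9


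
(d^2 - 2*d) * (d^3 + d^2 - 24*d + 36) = d^5 - d^4 - 26*d^3 + 84*d^2 - 72*d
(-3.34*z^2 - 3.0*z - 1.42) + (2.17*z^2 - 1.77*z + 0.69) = -1.17*z^2 - 4.77*z - 0.73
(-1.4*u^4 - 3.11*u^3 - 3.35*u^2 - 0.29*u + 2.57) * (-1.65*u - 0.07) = 2.31*u^5 + 5.2295*u^4 + 5.7452*u^3 + 0.713*u^2 - 4.2202*u - 0.1799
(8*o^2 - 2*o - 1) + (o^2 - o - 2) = 9*o^2 - 3*o - 3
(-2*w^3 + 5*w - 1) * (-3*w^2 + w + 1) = 6*w^5 - 2*w^4 - 17*w^3 + 8*w^2 + 4*w - 1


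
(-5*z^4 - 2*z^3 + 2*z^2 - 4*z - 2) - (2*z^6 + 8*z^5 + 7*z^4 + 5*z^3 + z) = -2*z^6 - 8*z^5 - 12*z^4 - 7*z^3 + 2*z^2 - 5*z - 2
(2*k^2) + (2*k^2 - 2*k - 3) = 4*k^2 - 2*k - 3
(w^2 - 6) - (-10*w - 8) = w^2 + 10*w + 2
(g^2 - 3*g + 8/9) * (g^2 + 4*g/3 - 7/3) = g^4 - 5*g^3/3 - 49*g^2/9 + 221*g/27 - 56/27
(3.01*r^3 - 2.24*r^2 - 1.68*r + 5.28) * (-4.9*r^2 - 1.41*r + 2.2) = -14.749*r^5 + 6.7319*r^4 + 18.0124*r^3 - 28.4312*r^2 - 11.1408*r + 11.616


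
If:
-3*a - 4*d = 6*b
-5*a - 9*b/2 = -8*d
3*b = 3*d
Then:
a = 0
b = 0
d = 0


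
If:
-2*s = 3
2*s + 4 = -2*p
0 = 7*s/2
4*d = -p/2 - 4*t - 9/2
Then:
No Solution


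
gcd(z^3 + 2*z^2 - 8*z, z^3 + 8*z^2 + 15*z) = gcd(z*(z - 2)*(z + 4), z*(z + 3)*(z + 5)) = z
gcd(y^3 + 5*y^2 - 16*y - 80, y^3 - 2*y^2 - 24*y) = y + 4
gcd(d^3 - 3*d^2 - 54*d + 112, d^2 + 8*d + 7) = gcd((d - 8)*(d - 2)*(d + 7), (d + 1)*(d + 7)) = d + 7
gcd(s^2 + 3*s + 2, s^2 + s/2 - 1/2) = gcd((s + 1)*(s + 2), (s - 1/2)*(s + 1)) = s + 1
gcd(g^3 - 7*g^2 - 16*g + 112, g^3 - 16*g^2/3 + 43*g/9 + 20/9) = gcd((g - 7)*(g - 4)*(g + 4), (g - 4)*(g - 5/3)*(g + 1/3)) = g - 4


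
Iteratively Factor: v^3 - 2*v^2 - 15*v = (v + 3)*(v^2 - 5*v) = v*(v + 3)*(v - 5)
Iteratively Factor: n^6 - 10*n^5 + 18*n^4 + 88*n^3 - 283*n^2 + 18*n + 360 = (n - 4)*(n^5 - 6*n^4 - 6*n^3 + 64*n^2 - 27*n - 90) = (n - 5)*(n - 4)*(n^4 - n^3 - 11*n^2 + 9*n + 18) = (n - 5)*(n - 4)*(n + 3)*(n^3 - 4*n^2 + n + 6) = (n - 5)*(n - 4)*(n - 3)*(n + 3)*(n^2 - n - 2) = (n - 5)*(n - 4)*(n - 3)*(n + 1)*(n + 3)*(n - 2)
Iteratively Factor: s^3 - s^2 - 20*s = (s - 5)*(s^2 + 4*s) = s*(s - 5)*(s + 4)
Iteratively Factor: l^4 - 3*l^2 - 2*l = (l + 1)*(l^3 - l^2 - 2*l) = l*(l + 1)*(l^2 - l - 2) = l*(l - 2)*(l + 1)*(l + 1)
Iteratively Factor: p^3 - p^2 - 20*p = (p + 4)*(p^2 - 5*p) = (p - 5)*(p + 4)*(p)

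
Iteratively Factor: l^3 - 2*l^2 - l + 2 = (l - 2)*(l^2 - 1) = (l - 2)*(l + 1)*(l - 1)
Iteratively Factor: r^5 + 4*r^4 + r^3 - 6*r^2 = (r + 2)*(r^4 + 2*r^3 - 3*r^2) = r*(r + 2)*(r^3 + 2*r^2 - 3*r) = r*(r - 1)*(r + 2)*(r^2 + 3*r) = r*(r - 1)*(r + 2)*(r + 3)*(r)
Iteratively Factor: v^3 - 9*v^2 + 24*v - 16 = (v - 1)*(v^2 - 8*v + 16) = (v - 4)*(v - 1)*(v - 4)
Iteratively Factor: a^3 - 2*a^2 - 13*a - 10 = (a - 5)*(a^2 + 3*a + 2) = (a - 5)*(a + 1)*(a + 2)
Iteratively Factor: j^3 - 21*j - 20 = (j - 5)*(j^2 + 5*j + 4) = (j - 5)*(j + 4)*(j + 1)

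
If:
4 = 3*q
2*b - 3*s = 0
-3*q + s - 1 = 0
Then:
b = 15/2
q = 4/3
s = 5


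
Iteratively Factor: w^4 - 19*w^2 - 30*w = (w + 2)*(w^3 - 2*w^2 - 15*w) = w*(w + 2)*(w^2 - 2*w - 15) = w*(w - 5)*(w + 2)*(w + 3)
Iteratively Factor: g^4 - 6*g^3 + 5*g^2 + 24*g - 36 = (g - 2)*(g^3 - 4*g^2 - 3*g + 18) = (g - 2)*(g + 2)*(g^2 - 6*g + 9) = (g - 3)*(g - 2)*(g + 2)*(g - 3)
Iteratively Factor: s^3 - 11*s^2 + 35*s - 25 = (s - 5)*(s^2 - 6*s + 5) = (s - 5)^2*(s - 1)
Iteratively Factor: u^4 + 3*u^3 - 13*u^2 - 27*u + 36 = (u + 4)*(u^3 - u^2 - 9*u + 9) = (u - 3)*(u + 4)*(u^2 + 2*u - 3) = (u - 3)*(u + 3)*(u + 4)*(u - 1)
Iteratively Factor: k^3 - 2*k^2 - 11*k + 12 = (k - 4)*(k^2 + 2*k - 3) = (k - 4)*(k - 1)*(k + 3)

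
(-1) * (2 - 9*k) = 9*k - 2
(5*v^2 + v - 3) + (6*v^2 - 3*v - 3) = 11*v^2 - 2*v - 6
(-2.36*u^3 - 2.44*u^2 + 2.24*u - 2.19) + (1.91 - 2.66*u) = -2.36*u^3 - 2.44*u^2 - 0.42*u - 0.28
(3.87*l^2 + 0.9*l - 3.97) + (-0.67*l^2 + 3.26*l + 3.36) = 3.2*l^2 + 4.16*l - 0.61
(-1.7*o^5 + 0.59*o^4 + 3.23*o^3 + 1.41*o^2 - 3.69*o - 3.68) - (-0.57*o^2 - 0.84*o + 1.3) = -1.7*o^5 + 0.59*o^4 + 3.23*o^3 + 1.98*o^2 - 2.85*o - 4.98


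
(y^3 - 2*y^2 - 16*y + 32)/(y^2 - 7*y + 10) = (y^2 - 16)/(y - 5)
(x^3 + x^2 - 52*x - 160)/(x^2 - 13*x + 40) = (x^2 + 9*x + 20)/(x - 5)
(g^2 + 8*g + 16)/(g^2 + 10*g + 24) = (g + 4)/(g + 6)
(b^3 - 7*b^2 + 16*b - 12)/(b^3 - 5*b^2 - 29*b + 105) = (b^2 - 4*b + 4)/(b^2 - 2*b - 35)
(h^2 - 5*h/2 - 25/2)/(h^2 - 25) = (h + 5/2)/(h + 5)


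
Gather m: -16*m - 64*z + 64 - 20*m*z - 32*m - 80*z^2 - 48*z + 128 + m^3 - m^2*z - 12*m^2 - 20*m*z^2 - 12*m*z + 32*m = m^3 + m^2*(-z - 12) + m*(-20*z^2 - 32*z - 16) - 80*z^2 - 112*z + 192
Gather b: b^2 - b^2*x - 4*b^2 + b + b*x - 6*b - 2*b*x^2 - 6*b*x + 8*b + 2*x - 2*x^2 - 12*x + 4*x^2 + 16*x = b^2*(-x - 3) + b*(-2*x^2 - 5*x + 3) + 2*x^2 + 6*x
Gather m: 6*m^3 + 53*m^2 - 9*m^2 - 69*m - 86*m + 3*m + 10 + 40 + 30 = 6*m^3 + 44*m^2 - 152*m + 80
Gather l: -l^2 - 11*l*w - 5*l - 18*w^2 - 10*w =-l^2 + l*(-11*w - 5) - 18*w^2 - 10*w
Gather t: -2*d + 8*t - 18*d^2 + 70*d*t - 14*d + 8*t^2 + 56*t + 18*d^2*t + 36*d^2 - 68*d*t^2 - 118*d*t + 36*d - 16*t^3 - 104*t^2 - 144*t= 18*d^2 + 20*d - 16*t^3 + t^2*(-68*d - 96) + t*(18*d^2 - 48*d - 80)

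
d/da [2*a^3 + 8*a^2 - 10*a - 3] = 6*a^2 + 16*a - 10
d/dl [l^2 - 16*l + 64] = 2*l - 16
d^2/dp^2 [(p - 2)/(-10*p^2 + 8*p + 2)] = (4*(p - 2)*(5*p - 2)^2 + (15*p - 14)*(-5*p^2 + 4*p + 1))/(-5*p^2 + 4*p + 1)^3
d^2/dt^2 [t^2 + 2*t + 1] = 2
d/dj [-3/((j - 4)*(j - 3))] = 3*(2*j - 7)/((j - 4)^2*(j - 3)^2)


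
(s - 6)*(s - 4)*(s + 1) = s^3 - 9*s^2 + 14*s + 24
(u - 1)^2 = u^2 - 2*u + 1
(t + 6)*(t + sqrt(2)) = t^2 + sqrt(2)*t + 6*t + 6*sqrt(2)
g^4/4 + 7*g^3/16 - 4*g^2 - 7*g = g*(g/4 + 1)*(g - 4)*(g + 7/4)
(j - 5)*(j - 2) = j^2 - 7*j + 10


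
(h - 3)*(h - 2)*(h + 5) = h^3 - 19*h + 30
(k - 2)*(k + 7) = k^2 + 5*k - 14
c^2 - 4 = (c - 2)*(c + 2)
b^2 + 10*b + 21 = (b + 3)*(b + 7)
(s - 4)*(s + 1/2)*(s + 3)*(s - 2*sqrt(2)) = s^4 - 2*sqrt(2)*s^3 - s^3/2 - 25*s^2/2 + sqrt(2)*s^2 - 6*s + 25*sqrt(2)*s + 12*sqrt(2)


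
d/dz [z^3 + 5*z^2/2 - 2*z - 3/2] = 3*z^2 + 5*z - 2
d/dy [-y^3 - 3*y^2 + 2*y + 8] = -3*y^2 - 6*y + 2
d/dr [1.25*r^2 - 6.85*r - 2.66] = 2.5*r - 6.85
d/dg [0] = 0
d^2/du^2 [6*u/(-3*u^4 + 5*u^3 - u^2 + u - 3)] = 12*(-u*(12*u^3 - 15*u^2 + 2*u - 1)^2 + (12*u^3 - 15*u^2 + u*(18*u^2 - 15*u + 1) + 2*u - 1)*(3*u^4 - 5*u^3 + u^2 - u + 3))/(3*u^4 - 5*u^3 + u^2 - u + 3)^3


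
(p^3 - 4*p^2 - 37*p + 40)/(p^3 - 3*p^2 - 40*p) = (p - 1)/p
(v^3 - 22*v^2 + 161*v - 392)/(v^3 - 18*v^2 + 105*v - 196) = (v - 8)/(v - 4)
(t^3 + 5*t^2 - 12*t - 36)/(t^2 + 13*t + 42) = (t^2 - t - 6)/(t + 7)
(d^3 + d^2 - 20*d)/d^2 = d + 1 - 20/d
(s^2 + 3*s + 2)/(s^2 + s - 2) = (s + 1)/(s - 1)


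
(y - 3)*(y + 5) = y^2 + 2*y - 15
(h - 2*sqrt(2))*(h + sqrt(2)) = h^2 - sqrt(2)*h - 4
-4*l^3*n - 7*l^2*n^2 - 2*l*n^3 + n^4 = n*(-4*l + n)*(l + n)^2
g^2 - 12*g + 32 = (g - 8)*(g - 4)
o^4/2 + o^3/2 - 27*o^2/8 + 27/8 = (o/2 + 1/2)*(o - 3/2)^2*(o + 3)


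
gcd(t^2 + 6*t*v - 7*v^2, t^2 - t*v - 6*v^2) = 1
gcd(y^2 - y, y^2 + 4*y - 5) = y - 1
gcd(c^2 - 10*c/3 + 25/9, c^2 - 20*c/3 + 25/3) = c - 5/3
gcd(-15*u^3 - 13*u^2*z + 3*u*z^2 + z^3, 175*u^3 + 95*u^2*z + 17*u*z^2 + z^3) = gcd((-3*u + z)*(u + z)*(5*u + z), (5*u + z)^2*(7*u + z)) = 5*u + z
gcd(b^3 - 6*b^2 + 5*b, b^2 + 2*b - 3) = b - 1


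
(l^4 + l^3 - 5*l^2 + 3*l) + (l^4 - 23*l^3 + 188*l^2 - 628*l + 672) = 2*l^4 - 22*l^3 + 183*l^2 - 625*l + 672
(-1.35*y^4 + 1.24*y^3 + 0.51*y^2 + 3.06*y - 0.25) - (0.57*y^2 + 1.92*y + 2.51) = -1.35*y^4 + 1.24*y^3 - 0.0599999999999999*y^2 + 1.14*y - 2.76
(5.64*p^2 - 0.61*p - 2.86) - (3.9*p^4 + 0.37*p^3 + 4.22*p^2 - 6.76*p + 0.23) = -3.9*p^4 - 0.37*p^3 + 1.42*p^2 + 6.15*p - 3.09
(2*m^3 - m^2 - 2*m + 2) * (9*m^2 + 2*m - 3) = 18*m^5 - 5*m^4 - 26*m^3 + 17*m^2 + 10*m - 6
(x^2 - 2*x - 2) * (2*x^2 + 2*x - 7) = 2*x^4 - 2*x^3 - 15*x^2 + 10*x + 14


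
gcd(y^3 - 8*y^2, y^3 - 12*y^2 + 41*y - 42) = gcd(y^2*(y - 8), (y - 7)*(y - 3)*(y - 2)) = 1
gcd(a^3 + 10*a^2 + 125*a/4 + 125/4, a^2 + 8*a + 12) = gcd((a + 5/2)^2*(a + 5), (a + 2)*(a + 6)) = 1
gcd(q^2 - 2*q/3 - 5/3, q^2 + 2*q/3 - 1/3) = q + 1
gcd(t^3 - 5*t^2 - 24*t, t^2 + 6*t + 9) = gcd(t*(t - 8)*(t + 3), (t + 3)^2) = t + 3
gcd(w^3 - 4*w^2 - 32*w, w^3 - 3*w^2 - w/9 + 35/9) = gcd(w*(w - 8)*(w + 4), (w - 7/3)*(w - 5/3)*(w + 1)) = 1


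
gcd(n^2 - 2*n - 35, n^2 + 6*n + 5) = n + 5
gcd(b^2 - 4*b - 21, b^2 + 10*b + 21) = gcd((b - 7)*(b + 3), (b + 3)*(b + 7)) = b + 3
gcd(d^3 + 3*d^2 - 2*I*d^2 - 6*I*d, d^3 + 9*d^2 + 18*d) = d^2 + 3*d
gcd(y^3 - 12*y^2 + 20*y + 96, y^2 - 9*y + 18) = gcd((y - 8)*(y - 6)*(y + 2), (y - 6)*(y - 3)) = y - 6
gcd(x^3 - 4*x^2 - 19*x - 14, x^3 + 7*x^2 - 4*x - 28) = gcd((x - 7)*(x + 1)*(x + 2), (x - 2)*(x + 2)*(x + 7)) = x + 2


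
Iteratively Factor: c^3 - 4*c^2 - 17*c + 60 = (c + 4)*(c^2 - 8*c + 15) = (c - 5)*(c + 4)*(c - 3)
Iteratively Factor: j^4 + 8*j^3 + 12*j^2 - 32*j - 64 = (j - 2)*(j^3 + 10*j^2 + 32*j + 32) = (j - 2)*(j + 4)*(j^2 + 6*j + 8) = (j - 2)*(j + 2)*(j + 4)*(j + 4)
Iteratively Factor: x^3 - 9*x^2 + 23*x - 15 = (x - 3)*(x^2 - 6*x + 5) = (x - 5)*(x - 3)*(x - 1)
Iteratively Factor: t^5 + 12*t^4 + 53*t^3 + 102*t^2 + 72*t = (t)*(t^4 + 12*t^3 + 53*t^2 + 102*t + 72) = t*(t + 3)*(t^3 + 9*t^2 + 26*t + 24) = t*(t + 3)*(t + 4)*(t^2 + 5*t + 6) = t*(t + 3)^2*(t + 4)*(t + 2)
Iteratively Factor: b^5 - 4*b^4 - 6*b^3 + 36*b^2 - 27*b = (b)*(b^4 - 4*b^3 - 6*b^2 + 36*b - 27) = b*(b - 1)*(b^3 - 3*b^2 - 9*b + 27) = b*(b - 3)*(b - 1)*(b^2 - 9) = b*(b - 3)^2*(b - 1)*(b + 3)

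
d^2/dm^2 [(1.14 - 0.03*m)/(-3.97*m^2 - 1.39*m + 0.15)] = ((8.9682 - 0.7146*m)*(3.97*m^2 + 1.39*m - 0.15) + (0.03*m - 1.14)*(7.94*m + 1.39)*(15.88*m + 2.78))/(3.97*m^2 + 1.39*m - 0.15)^3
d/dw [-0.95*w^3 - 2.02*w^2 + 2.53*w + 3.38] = -2.85*w^2 - 4.04*w + 2.53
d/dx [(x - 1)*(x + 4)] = 2*x + 3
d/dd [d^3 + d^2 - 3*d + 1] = 3*d^2 + 2*d - 3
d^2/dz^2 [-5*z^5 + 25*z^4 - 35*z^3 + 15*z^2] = -100*z^3 + 300*z^2 - 210*z + 30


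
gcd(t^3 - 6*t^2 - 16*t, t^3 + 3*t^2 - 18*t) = t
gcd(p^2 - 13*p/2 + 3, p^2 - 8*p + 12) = p - 6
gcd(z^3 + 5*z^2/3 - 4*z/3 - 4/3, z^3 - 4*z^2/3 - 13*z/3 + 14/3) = z^2 + z - 2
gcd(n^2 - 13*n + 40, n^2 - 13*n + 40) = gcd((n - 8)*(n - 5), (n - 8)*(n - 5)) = n^2 - 13*n + 40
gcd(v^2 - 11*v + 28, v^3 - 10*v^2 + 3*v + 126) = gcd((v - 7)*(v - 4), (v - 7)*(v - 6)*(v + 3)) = v - 7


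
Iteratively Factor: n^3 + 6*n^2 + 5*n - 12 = (n + 3)*(n^2 + 3*n - 4) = (n - 1)*(n + 3)*(n + 4)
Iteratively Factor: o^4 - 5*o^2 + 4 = (o + 1)*(o^3 - o^2 - 4*o + 4) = (o - 1)*(o + 1)*(o^2 - 4) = (o - 2)*(o - 1)*(o + 1)*(o + 2)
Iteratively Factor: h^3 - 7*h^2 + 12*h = (h - 3)*(h^2 - 4*h) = h*(h - 3)*(h - 4)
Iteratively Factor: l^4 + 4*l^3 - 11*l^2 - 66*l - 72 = (l + 3)*(l^3 + l^2 - 14*l - 24) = (l + 2)*(l + 3)*(l^2 - l - 12) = (l + 2)*(l + 3)^2*(l - 4)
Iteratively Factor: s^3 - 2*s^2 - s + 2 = (s - 1)*(s^2 - s - 2) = (s - 1)*(s + 1)*(s - 2)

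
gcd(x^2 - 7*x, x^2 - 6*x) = x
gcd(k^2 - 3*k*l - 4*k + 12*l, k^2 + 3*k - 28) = k - 4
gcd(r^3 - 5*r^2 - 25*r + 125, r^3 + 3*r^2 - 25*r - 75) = r^2 - 25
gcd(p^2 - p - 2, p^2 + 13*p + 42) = 1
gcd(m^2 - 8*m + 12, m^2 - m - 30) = m - 6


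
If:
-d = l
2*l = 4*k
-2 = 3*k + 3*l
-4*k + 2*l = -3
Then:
No Solution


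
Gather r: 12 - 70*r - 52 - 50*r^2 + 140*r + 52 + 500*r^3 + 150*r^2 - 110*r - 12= 500*r^3 + 100*r^2 - 40*r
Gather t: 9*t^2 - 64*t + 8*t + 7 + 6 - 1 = 9*t^2 - 56*t + 12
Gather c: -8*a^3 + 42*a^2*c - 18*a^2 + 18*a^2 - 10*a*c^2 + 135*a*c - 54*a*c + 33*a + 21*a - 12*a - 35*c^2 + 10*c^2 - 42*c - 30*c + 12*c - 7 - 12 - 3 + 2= -8*a^3 + 42*a + c^2*(-10*a - 25) + c*(42*a^2 + 81*a - 60) - 20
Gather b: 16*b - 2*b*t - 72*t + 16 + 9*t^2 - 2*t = b*(16 - 2*t) + 9*t^2 - 74*t + 16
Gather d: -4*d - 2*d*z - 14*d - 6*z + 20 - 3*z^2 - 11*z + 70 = d*(-2*z - 18) - 3*z^2 - 17*z + 90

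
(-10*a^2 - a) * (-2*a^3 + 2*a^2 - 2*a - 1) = 20*a^5 - 18*a^4 + 18*a^3 + 12*a^2 + a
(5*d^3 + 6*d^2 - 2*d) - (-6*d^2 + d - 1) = 5*d^3 + 12*d^2 - 3*d + 1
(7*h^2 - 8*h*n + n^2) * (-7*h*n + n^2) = -49*h^3*n + 63*h^2*n^2 - 15*h*n^3 + n^4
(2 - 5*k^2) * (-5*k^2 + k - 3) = 25*k^4 - 5*k^3 + 5*k^2 + 2*k - 6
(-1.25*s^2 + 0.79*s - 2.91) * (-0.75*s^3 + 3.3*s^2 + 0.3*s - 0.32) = 0.9375*s^5 - 4.7175*s^4 + 4.4145*s^3 - 8.966*s^2 - 1.1258*s + 0.9312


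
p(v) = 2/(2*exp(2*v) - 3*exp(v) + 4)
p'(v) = 2*(-4*exp(2*v) + 3*exp(v))/(2*exp(2*v) - 3*exp(v) + 4)^2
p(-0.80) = 0.65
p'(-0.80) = 0.12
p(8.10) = 0.00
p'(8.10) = -0.00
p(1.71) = 0.04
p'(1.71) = -0.09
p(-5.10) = 0.50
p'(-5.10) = 0.00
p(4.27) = 0.00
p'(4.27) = -0.00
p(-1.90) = 0.56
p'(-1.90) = 0.06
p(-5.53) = 0.50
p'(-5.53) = 0.00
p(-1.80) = 0.56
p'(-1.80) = 0.06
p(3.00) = 0.00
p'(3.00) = -0.00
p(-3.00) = 0.52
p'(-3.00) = 0.02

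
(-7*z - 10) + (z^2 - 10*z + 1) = z^2 - 17*z - 9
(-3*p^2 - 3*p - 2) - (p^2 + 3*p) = -4*p^2 - 6*p - 2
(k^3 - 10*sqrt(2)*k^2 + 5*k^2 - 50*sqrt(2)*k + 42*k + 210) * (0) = 0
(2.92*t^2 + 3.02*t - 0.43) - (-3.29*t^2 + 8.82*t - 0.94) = 6.21*t^2 - 5.8*t + 0.51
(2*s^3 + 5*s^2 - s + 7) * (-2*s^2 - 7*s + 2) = -4*s^5 - 24*s^4 - 29*s^3 + 3*s^2 - 51*s + 14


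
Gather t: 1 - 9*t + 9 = 10 - 9*t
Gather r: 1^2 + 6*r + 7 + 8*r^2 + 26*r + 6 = 8*r^2 + 32*r + 14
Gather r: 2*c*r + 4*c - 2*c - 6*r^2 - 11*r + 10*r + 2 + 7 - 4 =2*c - 6*r^2 + r*(2*c - 1) + 5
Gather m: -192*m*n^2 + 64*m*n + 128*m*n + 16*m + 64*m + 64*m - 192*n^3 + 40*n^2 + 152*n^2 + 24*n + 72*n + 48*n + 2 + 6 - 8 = m*(-192*n^2 + 192*n + 144) - 192*n^3 + 192*n^2 + 144*n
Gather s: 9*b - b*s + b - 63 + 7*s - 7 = 10*b + s*(7 - b) - 70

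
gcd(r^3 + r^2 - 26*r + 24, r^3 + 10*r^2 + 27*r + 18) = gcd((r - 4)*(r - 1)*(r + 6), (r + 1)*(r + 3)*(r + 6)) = r + 6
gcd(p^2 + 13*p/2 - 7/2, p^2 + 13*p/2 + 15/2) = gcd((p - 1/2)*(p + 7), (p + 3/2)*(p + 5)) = 1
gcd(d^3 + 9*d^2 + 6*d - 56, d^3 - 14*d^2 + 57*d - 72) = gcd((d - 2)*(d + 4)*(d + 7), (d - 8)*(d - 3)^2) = 1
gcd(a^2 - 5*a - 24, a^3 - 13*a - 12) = a + 3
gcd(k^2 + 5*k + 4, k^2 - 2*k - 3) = k + 1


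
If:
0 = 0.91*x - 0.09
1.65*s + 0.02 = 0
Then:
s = -0.01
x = 0.10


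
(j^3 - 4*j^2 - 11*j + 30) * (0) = 0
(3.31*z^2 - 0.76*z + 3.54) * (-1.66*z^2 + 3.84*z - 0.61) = -5.4946*z^4 + 13.972*z^3 - 10.8139*z^2 + 14.0572*z - 2.1594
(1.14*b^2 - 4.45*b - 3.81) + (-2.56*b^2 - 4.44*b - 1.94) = -1.42*b^2 - 8.89*b - 5.75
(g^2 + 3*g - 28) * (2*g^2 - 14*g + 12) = 2*g^4 - 8*g^3 - 86*g^2 + 428*g - 336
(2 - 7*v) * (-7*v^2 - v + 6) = 49*v^3 - 7*v^2 - 44*v + 12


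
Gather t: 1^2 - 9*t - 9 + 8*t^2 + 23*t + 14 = 8*t^2 + 14*t + 6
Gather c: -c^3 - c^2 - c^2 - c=-c^3 - 2*c^2 - c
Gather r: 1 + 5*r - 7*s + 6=5*r - 7*s + 7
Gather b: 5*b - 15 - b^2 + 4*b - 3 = -b^2 + 9*b - 18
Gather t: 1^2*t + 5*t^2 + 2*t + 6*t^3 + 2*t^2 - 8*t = 6*t^3 + 7*t^2 - 5*t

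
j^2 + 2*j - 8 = (j - 2)*(j + 4)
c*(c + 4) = c^2 + 4*c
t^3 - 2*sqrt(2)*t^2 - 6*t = t*(t - 3*sqrt(2))*(t + sqrt(2))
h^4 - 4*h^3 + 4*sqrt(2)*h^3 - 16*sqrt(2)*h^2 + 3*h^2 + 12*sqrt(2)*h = h*(h - 3)*(h - 1)*(h + 4*sqrt(2))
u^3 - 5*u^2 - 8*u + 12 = (u - 6)*(u - 1)*(u + 2)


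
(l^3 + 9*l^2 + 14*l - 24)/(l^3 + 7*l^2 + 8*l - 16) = (l + 6)/(l + 4)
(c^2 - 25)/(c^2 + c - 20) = (c - 5)/(c - 4)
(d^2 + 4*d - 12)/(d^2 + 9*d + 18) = (d - 2)/(d + 3)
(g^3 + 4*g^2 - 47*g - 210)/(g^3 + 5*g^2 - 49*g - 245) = (g + 6)/(g + 7)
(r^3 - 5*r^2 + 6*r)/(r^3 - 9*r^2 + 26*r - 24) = r/(r - 4)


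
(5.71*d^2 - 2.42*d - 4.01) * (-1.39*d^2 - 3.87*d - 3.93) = -7.9369*d^4 - 18.7339*d^3 - 7.501*d^2 + 25.0293*d + 15.7593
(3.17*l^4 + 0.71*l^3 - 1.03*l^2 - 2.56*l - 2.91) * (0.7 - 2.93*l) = -9.2881*l^5 + 0.1387*l^4 + 3.5149*l^3 + 6.7798*l^2 + 6.7343*l - 2.037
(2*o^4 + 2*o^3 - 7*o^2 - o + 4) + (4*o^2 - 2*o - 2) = 2*o^4 + 2*o^3 - 3*o^2 - 3*o + 2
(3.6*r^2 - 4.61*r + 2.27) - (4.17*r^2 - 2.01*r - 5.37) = -0.57*r^2 - 2.6*r + 7.64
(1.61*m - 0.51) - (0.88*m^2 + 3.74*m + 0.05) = -0.88*m^2 - 2.13*m - 0.56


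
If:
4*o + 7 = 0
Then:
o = -7/4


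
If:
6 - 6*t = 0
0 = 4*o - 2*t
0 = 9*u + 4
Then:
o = 1/2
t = 1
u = -4/9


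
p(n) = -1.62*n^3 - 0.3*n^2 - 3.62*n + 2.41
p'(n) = -4.86*n^2 - 0.6*n - 3.62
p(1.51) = -9.32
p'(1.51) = -15.61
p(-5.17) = 236.97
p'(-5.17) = -130.42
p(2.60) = -37.50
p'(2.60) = -38.03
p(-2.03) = 22.07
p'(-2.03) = -22.43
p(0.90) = -2.27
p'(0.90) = -8.10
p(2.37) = -29.42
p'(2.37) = -32.34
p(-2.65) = 40.04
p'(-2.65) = -36.16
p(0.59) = -0.16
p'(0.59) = -5.67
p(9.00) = -1235.45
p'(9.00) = -402.68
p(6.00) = -380.03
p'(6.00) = -182.18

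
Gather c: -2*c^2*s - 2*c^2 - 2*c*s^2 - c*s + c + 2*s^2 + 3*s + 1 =c^2*(-2*s - 2) + c*(-2*s^2 - s + 1) + 2*s^2 + 3*s + 1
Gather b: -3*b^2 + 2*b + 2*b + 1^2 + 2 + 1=-3*b^2 + 4*b + 4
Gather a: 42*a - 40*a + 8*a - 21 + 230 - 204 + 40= 10*a + 45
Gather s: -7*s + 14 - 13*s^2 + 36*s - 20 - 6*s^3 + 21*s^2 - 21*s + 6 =-6*s^3 + 8*s^2 + 8*s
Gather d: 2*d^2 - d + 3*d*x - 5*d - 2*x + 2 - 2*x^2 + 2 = 2*d^2 + d*(3*x - 6) - 2*x^2 - 2*x + 4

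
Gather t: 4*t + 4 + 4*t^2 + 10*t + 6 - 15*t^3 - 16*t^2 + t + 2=-15*t^3 - 12*t^2 + 15*t + 12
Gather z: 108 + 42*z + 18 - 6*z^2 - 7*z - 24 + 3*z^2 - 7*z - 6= -3*z^2 + 28*z + 96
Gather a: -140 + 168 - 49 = -21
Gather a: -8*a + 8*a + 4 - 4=0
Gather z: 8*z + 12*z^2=12*z^2 + 8*z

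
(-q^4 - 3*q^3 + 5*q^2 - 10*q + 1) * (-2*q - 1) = 2*q^5 + 7*q^4 - 7*q^3 + 15*q^2 + 8*q - 1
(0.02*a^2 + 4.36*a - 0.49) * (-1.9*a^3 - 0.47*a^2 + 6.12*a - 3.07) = -0.038*a^5 - 8.2934*a^4 - 0.9958*a^3 + 26.8521*a^2 - 16.384*a + 1.5043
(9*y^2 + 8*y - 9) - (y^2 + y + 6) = 8*y^2 + 7*y - 15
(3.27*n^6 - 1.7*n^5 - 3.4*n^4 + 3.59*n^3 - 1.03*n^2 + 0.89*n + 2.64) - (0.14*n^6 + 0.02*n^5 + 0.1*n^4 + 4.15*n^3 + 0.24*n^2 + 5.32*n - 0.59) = 3.13*n^6 - 1.72*n^5 - 3.5*n^4 - 0.56*n^3 - 1.27*n^2 - 4.43*n + 3.23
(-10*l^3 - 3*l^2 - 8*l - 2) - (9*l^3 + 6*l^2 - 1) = -19*l^3 - 9*l^2 - 8*l - 1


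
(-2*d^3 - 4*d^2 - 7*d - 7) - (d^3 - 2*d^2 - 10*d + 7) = -3*d^3 - 2*d^2 + 3*d - 14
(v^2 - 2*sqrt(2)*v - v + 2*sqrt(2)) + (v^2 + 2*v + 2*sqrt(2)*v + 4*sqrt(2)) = 2*v^2 + v + 6*sqrt(2)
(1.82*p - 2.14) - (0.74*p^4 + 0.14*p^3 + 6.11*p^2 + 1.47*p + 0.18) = -0.74*p^4 - 0.14*p^3 - 6.11*p^2 + 0.35*p - 2.32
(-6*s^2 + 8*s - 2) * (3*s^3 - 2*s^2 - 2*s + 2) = -18*s^5 + 36*s^4 - 10*s^3 - 24*s^2 + 20*s - 4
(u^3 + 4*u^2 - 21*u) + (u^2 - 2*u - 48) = u^3 + 5*u^2 - 23*u - 48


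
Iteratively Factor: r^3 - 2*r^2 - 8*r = (r + 2)*(r^2 - 4*r) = r*(r + 2)*(r - 4)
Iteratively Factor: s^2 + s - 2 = (s - 1)*(s + 2)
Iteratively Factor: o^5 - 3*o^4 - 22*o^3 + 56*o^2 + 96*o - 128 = (o - 1)*(o^4 - 2*o^3 - 24*o^2 + 32*o + 128) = (o - 1)*(o + 4)*(o^3 - 6*o^2 + 32) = (o - 4)*(o - 1)*(o + 4)*(o^2 - 2*o - 8) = (o - 4)^2*(o - 1)*(o + 4)*(o + 2)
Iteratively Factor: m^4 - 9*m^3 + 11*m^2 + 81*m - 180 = (m - 5)*(m^3 - 4*m^2 - 9*m + 36) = (m - 5)*(m - 3)*(m^2 - m - 12) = (m - 5)*(m - 4)*(m - 3)*(m + 3)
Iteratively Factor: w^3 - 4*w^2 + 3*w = (w)*(w^2 - 4*w + 3) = w*(w - 3)*(w - 1)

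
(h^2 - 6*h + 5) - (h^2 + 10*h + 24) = -16*h - 19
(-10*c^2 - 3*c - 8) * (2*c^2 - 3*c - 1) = -20*c^4 + 24*c^3 + 3*c^2 + 27*c + 8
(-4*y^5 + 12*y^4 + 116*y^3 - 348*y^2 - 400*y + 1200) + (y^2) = -4*y^5 + 12*y^4 + 116*y^3 - 347*y^2 - 400*y + 1200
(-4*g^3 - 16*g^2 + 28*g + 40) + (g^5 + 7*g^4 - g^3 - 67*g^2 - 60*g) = g^5 + 7*g^4 - 5*g^3 - 83*g^2 - 32*g + 40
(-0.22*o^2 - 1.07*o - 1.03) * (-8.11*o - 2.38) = 1.7842*o^3 + 9.2013*o^2 + 10.8999*o + 2.4514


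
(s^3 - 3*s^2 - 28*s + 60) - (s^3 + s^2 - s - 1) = -4*s^2 - 27*s + 61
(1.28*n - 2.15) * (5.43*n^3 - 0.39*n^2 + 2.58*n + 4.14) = 6.9504*n^4 - 12.1737*n^3 + 4.1409*n^2 - 0.2478*n - 8.901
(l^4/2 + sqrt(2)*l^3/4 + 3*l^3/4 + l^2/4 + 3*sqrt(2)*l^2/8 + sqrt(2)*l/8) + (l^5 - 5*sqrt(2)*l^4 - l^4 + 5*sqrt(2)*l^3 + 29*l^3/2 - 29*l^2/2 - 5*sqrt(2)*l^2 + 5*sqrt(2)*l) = l^5 - 5*sqrt(2)*l^4 - l^4/2 + 21*sqrt(2)*l^3/4 + 61*l^3/4 - 57*l^2/4 - 37*sqrt(2)*l^2/8 + 41*sqrt(2)*l/8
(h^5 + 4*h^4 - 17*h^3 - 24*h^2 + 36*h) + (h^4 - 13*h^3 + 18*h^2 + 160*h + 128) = h^5 + 5*h^4 - 30*h^3 - 6*h^2 + 196*h + 128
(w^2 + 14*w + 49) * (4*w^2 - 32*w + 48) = 4*w^4 + 24*w^3 - 204*w^2 - 896*w + 2352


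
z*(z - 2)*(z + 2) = z^3 - 4*z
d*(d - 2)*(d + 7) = d^3 + 5*d^2 - 14*d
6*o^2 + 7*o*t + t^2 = (o + t)*(6*o + t)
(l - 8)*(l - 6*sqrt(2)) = l^2 - 6*sqrt(2)*l - 8*l + 48*sqrt(2)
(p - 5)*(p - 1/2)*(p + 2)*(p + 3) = p^4 - p^3/2 - 19*p^2 - 41*p/2 + 15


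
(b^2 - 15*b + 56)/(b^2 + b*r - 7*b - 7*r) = (b - 8)/(b + r)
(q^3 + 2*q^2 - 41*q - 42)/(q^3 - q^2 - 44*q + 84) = (q + 1)/(q - 2)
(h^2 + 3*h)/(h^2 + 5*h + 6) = h/(h + 2)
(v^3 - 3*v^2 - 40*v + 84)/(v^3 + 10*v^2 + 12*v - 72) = (v - 7)/(v + 6)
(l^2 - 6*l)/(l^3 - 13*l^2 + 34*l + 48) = l/(l^2 - 7*l - 8)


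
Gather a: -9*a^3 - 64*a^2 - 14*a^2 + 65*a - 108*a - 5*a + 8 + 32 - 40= -9*a^3 - 78*a^2 - 48*a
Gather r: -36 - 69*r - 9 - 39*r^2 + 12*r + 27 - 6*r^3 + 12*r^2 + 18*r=-6*r^3 - 27*r^2 - 39*r - 18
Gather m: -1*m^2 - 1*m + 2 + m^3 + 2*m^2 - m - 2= m^3 + m^2 - 2*m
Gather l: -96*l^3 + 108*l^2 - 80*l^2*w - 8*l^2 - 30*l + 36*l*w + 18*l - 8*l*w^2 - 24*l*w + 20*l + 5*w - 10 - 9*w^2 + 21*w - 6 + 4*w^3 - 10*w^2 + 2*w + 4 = -96*l^3 + l^2*(100 - 80*w) + l*(-8*w^2 + 12*w + 8) + 4*w^3 - 19*w^2 + 28*w - 12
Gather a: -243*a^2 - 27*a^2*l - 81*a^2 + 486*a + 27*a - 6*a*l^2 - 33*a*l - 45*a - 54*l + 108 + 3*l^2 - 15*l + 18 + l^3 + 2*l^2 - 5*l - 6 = a^2*(-27*l - 324) + a*(-6*l^2 - 33*l + 468) + l^3 + 5*l^2 - 74*l + 120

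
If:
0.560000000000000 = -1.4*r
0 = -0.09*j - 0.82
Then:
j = -9.11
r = -0.40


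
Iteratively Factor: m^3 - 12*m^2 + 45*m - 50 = (m - 5)*(m^2 - 7*m + 10) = (m - 5)*(m - 2)*(m - 5)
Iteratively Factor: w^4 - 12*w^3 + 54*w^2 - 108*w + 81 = (w - 3)*(w^3 - 9*w^2 + 27*w - 27) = (w - 3)^2*(w^2 - 6*w + 9) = (w - 3)^3*(w - 3)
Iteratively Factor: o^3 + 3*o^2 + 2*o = (o + 2)*(o^2 + o) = (o + 1)*(o + 2)*(o)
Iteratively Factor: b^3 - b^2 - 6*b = (b - 3)*(b^2 + 2*b) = b*(b - 3)*(b + 2)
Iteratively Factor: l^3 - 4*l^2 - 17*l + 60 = (l - 3)*(l^2 - l - 20) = (l - 5)*(l - 3)*(l + 4)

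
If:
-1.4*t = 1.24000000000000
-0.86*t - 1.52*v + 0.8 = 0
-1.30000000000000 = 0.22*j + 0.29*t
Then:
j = -4.74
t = -0.89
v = 1.03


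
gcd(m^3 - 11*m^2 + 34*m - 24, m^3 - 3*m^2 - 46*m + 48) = m - 1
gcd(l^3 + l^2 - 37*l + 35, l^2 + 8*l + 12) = 1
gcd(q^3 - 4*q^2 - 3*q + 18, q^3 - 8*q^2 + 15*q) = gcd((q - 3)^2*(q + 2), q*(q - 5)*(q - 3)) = q - 3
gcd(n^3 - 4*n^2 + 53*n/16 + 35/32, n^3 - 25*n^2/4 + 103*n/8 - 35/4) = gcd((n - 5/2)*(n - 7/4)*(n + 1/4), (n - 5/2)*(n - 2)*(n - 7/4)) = n^2 - 17*n/4 + 35/8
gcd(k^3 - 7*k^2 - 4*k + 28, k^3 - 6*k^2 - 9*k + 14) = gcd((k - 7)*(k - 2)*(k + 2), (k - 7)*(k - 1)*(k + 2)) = k^2 - 5*k - 14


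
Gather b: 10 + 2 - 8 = 4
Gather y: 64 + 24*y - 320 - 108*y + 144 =-84*y - 112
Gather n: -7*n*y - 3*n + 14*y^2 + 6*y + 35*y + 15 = n*(-7*y - 3) + 14*y^2 + 41*y + 15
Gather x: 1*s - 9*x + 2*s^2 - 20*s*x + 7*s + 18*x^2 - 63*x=2*s^2 + 8*s + 18*x^2 + x*(-20*s - 72)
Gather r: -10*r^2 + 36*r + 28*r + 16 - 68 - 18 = -10*r^2 + 64*r - 70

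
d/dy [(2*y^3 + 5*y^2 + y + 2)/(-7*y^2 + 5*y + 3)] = (-14*y^4 + 20*y^3 + 50*y^2 + 58*y - 7)/(49*y^4 - 70*y^3 - 17*y^2 + 30*y + 9)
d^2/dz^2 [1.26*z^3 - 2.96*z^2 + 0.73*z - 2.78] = 7.56*z - 5.92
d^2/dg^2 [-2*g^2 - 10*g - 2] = -4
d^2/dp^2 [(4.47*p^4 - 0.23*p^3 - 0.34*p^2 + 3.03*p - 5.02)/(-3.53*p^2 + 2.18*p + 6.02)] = (-111.400446*p^6 + 206.390628*p^5 + 442.481724000001*p^4 - 996.918674*p^3 - 1507.150956*p^2 - 568.109604*p + 365.242608)/(43.986977*p^6 - 81.494286*p^5 - 174.715938*p^4 + 267.597616*p^3 + 297.957492*p^2 - 237.012216*p - 218.167208)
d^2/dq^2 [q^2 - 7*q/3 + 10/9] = 2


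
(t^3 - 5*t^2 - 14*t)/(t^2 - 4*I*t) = (t^2 - 5*t - 14)/(t - 4*I)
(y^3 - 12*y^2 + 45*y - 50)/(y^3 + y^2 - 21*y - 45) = (y^2 - 7*y + 10)/(y^2 + 6*y + 9)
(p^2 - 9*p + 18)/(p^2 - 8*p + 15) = (p - 6)/(p - 5)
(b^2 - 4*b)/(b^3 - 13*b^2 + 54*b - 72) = b/(b^2 - 9*b + 18)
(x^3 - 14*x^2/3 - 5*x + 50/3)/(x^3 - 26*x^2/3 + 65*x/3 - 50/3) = (x + 2)/(x - 2)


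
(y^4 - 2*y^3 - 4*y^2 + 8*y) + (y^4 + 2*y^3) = 2*y^4 - 4*y^2 + 8*y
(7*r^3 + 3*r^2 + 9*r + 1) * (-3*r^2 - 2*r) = -21*r^5 - 23*r^4 - 33*r^3 - 21*r^2 - 2*r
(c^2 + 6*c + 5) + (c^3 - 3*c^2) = c^3 - 2*c^2 + 6*c + 5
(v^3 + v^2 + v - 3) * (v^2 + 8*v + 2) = v^5 + 9*v^4 + 11*v^3 + 7*v^2 - 22*v - 6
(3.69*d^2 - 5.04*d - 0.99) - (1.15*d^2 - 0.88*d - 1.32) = 2.54*d^2 - 4.16*d + 0.33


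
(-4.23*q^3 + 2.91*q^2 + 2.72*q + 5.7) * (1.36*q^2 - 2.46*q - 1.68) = -5.7528*q^5 + 14.3634*q^4 + 3.647*q^3 - 3.828*q^2 - 18.5916*q - 9.576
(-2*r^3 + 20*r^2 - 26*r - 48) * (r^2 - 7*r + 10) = -2*r^5 + 34*r^4 - 186*r^3 + 334*r^2 + 76*r - 480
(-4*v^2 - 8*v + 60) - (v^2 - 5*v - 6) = -5*v^2 - 3*v + 66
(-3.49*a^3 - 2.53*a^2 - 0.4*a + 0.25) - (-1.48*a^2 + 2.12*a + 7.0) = -3.49*a^3 - 1.05*a^2 - 2.52*a - 6.75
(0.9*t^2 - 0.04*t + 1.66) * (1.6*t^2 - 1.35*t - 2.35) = 1.44*t^4 - 1.279*t^3 + 0.595*t^2 - 2.147*t - 3.901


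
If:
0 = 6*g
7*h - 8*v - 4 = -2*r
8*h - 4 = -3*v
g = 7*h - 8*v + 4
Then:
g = 0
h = 4/17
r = 4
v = 12/17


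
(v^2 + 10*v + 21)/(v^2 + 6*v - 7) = (v + 3)/(v - 1)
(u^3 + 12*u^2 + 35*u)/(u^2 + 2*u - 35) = u*(u + 5)/(u - 5)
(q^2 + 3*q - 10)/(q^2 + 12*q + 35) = (q - 2)/(q + 7)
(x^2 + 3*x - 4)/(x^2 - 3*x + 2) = (x + 4)/(x - 2)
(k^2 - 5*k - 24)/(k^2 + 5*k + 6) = (k - 8)/(k + 2)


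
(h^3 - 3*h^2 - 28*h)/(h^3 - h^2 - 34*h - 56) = h/(h + 2)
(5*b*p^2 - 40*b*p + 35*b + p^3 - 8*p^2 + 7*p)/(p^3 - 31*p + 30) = (5*b*p - 35*b + p^2 - 7*p)/(p^2 + p - 30)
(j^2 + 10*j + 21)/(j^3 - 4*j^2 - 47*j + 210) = (j + 3)/(j^2 - 11*j + 30)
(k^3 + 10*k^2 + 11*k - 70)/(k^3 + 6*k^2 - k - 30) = (k + 7)/(k + 3)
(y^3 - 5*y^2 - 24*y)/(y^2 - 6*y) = (y^2 - 5*y - 24)/(y - 6)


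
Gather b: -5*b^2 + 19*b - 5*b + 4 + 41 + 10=-5*b^2 + 14*b + 55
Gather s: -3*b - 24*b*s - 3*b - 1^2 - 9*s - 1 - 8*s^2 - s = -6*b - 8*s^2 + s*(-24*b - 10) - 2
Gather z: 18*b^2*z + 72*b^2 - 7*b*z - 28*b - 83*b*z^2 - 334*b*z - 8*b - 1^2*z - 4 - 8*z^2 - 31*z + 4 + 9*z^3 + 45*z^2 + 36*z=72*b^2 - 36*b + 9*z^3 + z^2*(37 - 83*b) + z*(18*b^2 - 341*b + 4)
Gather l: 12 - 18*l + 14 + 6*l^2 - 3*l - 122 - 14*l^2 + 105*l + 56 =-8*l^2 + 84*l - 40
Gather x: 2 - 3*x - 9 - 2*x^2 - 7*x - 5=-2*x^2 - 10*x - 12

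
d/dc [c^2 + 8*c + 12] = 2*c + 8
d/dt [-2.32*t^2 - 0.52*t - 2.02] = -4.64*t - 0.52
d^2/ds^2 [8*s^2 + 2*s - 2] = 16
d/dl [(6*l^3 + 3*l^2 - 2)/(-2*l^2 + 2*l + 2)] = (-3*l^4 + 6*l^3 + 21*l^2/2 + l + 1)/(l^4 - 2*l^3 - l^2 + 2*l + 1)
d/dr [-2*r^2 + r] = 1 - 4*r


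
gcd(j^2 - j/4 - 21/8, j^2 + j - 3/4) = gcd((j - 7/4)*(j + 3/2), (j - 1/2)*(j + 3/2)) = j + 3/2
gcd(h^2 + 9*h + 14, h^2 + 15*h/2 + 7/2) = h + 7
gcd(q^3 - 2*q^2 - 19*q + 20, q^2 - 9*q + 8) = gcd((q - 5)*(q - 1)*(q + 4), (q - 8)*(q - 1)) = q - 1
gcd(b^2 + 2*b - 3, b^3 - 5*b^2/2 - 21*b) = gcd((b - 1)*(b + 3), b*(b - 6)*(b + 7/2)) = 1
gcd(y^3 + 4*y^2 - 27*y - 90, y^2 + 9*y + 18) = y^2 + 9*y + 18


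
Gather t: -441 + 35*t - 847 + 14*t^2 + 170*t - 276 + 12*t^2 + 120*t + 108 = 26*t^2 + 325*t - 1456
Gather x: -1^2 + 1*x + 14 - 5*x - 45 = -4*x - 32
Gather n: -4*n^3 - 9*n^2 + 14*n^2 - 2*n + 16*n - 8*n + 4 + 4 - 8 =-4*n^3 + 5*n^2 + 6*n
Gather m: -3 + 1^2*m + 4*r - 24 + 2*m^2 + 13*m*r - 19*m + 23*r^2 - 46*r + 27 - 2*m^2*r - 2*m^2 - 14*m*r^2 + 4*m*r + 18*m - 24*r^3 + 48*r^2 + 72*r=-2*m^2*r + m*(-14*r^2 + 17*r) - 24*r^3 + 71*r^2 + 30*r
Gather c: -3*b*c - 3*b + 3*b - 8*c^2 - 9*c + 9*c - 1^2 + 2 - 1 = -3*b*c - 8*c^2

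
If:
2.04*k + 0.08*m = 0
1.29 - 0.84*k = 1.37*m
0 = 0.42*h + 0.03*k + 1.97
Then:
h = -4.69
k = -0.04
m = 0.96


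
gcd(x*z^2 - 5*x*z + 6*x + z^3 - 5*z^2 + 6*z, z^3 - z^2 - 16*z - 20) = 1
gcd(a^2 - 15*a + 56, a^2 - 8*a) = a - 8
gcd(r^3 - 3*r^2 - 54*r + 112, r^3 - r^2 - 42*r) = 1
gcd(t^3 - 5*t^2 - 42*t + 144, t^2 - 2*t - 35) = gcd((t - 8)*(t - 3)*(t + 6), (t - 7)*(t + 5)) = 1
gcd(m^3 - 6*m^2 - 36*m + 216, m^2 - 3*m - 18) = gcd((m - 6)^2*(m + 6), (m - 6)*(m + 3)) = m - 6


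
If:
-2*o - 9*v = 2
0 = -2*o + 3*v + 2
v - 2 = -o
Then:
No Solution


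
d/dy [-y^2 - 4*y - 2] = -2*y - 4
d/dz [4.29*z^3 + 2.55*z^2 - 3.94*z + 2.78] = 12.87*z^2 + 5.1*z - 3.94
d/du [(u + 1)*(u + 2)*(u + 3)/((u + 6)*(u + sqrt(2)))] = (-(u + 1)*(u + 2)*(u + 3)*(u + 6) - (u + 1)*(u + 2)*(u + 3)*(u + sqrt(2)) + (u + 6)*(u + sqrt(2))*((u + 1)*(u + 2) + (u + 1)*(u + 3) + (u + 2)*(u + 3)))/((u + 6)^2*(u + sqrt(2))^2)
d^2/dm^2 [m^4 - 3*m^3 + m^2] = 12*m^2 - 18*m + 2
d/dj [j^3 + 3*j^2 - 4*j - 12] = 3*j^2 + 6*j - 4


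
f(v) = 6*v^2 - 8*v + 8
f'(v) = 12*v - 8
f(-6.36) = 301.58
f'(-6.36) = -84.32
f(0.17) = 6.81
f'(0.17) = -5.96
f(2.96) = 36.89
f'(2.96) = 27.52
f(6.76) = 228.11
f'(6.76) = 73.12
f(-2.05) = 49.62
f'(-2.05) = -32.60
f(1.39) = 8.47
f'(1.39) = 8.68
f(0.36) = 5.90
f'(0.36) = -3.68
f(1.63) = 10.90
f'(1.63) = 11.56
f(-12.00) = 968.00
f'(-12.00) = -152.00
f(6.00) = 176.00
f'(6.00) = 64.00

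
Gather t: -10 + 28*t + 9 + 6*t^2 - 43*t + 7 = 6*t^2 - 15*t + 6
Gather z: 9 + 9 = 18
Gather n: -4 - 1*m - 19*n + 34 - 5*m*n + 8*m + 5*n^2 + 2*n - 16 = 7*m + 5*n^2 + n*(-5*m - 17) + 14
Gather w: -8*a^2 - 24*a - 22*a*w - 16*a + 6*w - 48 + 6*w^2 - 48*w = -8*a^2 - 40*a + 6*w^2 + w*(-22*a - 42) - 48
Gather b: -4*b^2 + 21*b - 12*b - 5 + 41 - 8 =-4*b^2 + 9*b + 28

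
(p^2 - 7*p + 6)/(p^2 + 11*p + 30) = (p^2 - 7*p + 6)/(p^2 + 11*p + 30)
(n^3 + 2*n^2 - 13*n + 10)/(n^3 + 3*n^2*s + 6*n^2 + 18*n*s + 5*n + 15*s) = (n^2 - 3*n + 2)/(n^2 + 3*n*s + n + 3*s)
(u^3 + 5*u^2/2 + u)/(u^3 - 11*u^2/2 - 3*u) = (u + 2)/(u - 6)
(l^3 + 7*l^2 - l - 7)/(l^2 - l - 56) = (l^2 - 1)/(l - 8)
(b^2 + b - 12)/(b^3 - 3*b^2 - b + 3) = (b + 4)/(b^2 - 1)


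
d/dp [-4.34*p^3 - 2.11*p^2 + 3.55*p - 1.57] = -13.02*p^2 - 4.22*p + 3.55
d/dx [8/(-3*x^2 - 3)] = 16*x/(3*(x^2 + 1)^2)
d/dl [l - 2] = 1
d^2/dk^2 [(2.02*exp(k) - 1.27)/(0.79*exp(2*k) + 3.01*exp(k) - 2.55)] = (1.260682*exp(4*k) - 7.973786*exp(3*k) + 15.355941*exp(2*k) - 6.235477*exp(k) + 3.387165)*exp(k)/(0.493039*exp(6*k) + 5.635623*exp(5*k) + 16.698072*exp(4*k) - 9.110969*exp(3*k) - 53.89884*exp(2*k) + 58.717575*exp(k) - 16.581375)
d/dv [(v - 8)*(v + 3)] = 2*v - 5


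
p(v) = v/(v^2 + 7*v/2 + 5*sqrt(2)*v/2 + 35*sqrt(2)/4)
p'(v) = v*(-2*v - 5*sqrt(2)/2 - 7/2)/(v^2 + 7*v/2 + 5*sqrt(2)*v/2 + 35*sqrt(2)/4)^2 + 1/(v^2 + 7*v/2 + 5*sqrt(2)*v/2 + 35*sqrt(2)/4) = 2*(-4*v^2 + 35*sqrt(2))/(8*v^4 + 56*v^3 + 40*sqrt(2)*v^3 + 198*v^2 + 280*sqrt(2)*v^2 + 490*sqrt(2)*v + 700*v + 1225)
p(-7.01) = -0.57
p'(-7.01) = -0.25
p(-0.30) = -0.03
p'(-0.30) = 0.11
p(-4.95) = -2.41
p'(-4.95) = -2.88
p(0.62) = 0.04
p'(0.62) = 0.04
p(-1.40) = -0.31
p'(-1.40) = 0.52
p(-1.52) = -0.38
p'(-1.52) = 0.63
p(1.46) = 0.06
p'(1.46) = 0.02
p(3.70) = 0.07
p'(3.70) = 0.00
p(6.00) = 0.07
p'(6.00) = 0.00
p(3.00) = 0.07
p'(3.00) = 0.00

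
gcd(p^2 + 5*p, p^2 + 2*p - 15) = p + 5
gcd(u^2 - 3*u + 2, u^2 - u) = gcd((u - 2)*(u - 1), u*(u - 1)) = u - 1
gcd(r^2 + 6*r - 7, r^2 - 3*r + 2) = r - 1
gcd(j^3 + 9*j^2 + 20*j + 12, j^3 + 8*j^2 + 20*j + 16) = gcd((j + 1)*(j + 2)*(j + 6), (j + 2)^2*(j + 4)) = j + 2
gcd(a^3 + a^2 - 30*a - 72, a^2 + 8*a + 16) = a + 4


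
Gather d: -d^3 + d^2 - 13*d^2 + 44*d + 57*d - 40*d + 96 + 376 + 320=-d^3 - 12*d^2 + 61*d + 792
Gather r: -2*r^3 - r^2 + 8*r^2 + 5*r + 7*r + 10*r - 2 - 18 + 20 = -2*r^3 + 7*r^2 + 22*r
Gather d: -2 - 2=-4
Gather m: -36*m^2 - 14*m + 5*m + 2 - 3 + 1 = -36*m^2 - 9*m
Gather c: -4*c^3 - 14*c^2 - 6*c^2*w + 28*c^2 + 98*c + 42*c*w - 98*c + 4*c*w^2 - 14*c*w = -4*c^3 + c^2*(14 - 6*w) + c*(4*w^2 + 28*w)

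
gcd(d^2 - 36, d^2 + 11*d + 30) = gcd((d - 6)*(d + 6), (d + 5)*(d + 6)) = d + 6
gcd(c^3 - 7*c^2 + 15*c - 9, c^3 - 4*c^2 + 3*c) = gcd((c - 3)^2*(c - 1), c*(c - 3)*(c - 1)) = c^2 - 4*c + 3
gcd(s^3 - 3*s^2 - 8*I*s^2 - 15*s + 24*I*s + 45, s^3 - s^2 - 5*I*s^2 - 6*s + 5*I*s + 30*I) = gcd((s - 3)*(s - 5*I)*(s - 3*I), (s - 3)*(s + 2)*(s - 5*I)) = s^2 + s*(-3 - 5*I) + 15*I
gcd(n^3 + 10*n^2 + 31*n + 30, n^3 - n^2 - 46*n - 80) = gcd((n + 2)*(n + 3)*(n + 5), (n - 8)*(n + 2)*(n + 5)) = n^2 + 7*n + 10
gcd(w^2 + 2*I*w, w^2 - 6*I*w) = w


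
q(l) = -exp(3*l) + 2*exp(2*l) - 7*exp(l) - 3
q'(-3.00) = -0.34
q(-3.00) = -3.34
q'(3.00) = -22836.14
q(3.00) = -7439.83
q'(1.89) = -741.18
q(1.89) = -251.74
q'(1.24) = -100.22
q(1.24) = -44.57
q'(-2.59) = -0.50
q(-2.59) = -3.51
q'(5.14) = -14810575.81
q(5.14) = -4918229.03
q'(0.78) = -27.38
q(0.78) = -19.13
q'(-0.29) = -4.26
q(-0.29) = -7.54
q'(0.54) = -15.39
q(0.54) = -14.18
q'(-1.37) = -1.57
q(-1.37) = -4.67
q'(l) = -3*exp(3*l) + 4*exp(2*l) - 7*exp(l) = (-3*exp(2*l) + 4*exp(l) - 7)*exp(l)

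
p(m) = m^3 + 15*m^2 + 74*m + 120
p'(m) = 3*m^2 + 30*m + 74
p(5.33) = 1091.97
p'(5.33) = 319.13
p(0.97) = 206.81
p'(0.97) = 105.92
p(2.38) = 394.57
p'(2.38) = 162.39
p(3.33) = 569.68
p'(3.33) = 207.17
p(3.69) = 647.54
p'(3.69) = 225.55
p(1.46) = 263.13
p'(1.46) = 124.19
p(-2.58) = 11.75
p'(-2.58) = 16.57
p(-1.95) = 25.32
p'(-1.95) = 26.91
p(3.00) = 504.00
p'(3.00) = 191.00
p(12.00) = 4896.00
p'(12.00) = 866.00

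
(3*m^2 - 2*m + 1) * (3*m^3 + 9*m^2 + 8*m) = 9*m^5 + 21*m^4 + 9*m^3 - 7*m^2 + 8*m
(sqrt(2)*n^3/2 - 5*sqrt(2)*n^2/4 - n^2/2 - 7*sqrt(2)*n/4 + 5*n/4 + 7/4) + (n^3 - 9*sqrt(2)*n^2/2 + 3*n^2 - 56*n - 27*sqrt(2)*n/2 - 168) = sqrt(2)*n^3/2 + n^3 - 23*sqrt(2)*n^2/4 + 5*n^2/2 - 219*n/4 - 61*sqrt(2)*n/4 - 665/4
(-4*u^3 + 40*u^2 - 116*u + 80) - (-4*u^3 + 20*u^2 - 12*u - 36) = 20*u^2 - 104*u + 116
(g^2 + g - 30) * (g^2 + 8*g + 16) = g^4 + 9*g^3 - 6*g^2 - 224*g - 480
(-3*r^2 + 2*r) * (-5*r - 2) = 15*r^3 - 4*r^2 - 4*r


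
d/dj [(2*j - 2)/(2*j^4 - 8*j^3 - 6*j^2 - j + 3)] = 2*(2*j^4 - 8*j^3 - 6*j^2 - j + (j - 1)*(-8*j^3 + 24*j^2 + 12*j + 1) + 3)/(-2*j^4 + 8*j^3 + 6*j^2 + j - 3)^2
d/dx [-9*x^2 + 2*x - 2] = 2 - 18*x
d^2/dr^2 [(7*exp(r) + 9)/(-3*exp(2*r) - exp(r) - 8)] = (-63*exp(4*r) - 303*exp(3*r) + 927*exp(2*r) + 911*exp(r) - 376)*exp(r)/(27*exp(6*r) + 27*exp(5*r) + 225*exp(4*r) + 145*exp(3*r) + 600*exp(2*r) + 192*exp(r) + 512)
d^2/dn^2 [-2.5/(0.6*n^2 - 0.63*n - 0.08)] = (-1.8*n^2 + 1.89*n + 2.5*(1.2*n - 0.63)*(2.4*n - 1.26) + 0.24)/(-0.6*n^2 + 0.63*n + 0.08)^3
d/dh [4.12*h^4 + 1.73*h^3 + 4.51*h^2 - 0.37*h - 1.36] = 16.48*h^3 + 5.19*h^2 + 9.02*h - 0.37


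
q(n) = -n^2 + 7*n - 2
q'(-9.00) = 25.00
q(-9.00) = -146.00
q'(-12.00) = 31.00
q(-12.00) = -230.00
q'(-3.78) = 14.56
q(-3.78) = -42.75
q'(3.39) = 0.22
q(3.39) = 10.24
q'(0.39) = 6.22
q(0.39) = 0.58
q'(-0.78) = 8.56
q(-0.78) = -8.07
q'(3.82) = -0.64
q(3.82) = 10.15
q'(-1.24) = 9.48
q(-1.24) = -12.22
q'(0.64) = 5.72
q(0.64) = 2.07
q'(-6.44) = 19.88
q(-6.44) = -88.55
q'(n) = 7 - 2*n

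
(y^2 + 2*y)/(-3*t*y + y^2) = (y + 2)/(-3*t + y)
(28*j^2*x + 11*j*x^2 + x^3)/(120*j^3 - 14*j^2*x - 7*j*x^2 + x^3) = x*(7*j + x)/(30*j^2 - 11*j*x + x^2)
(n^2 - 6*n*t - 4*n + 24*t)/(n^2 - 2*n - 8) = (n - 6*t)/(n + 2)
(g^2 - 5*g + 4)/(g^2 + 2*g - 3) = (g - 4)/(g + 3)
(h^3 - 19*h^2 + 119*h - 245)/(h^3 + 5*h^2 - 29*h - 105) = (h^2 - 14*h + 49)/(h^2 + 10*h + 21)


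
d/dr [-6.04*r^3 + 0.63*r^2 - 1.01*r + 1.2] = -18.12*r^2 + 1.26*r - 1.01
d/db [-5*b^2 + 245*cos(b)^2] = -10*b - 245*sin(2*b)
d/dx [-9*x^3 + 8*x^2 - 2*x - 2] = -27*x^2 + 16*x - 2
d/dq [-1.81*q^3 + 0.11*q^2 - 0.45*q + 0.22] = -5.43*q^2 + 0.22*q - 0.45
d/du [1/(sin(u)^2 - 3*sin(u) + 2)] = (3 - 2*sin(u))*cos(u)/(sin(u)^2 - 3*sin(u) + 2)^2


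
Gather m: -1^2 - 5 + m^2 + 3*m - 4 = m^2 + 3*m - 10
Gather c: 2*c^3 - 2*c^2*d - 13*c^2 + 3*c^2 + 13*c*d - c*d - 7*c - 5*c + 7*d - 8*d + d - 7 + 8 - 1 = 2*c^3 + c^2*(-2*d - 10) + c*(12*d - 12)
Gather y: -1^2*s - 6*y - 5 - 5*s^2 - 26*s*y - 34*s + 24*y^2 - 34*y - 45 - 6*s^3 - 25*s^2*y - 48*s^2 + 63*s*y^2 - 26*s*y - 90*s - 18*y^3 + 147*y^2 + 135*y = -6*s^3 - 53*s^2 - 125*s - 18*y^3 + y^2*(63*s + 171) + y*(-25*s^2 - 52*s + 95) - 50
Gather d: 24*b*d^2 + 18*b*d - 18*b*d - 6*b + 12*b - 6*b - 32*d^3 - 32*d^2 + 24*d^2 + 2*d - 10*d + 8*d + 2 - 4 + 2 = -32*d^3 + d^2*(24*b - 8)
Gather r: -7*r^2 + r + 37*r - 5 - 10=-7*r^2 + 38*r - 15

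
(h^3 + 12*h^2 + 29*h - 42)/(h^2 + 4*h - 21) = (h^2 + 5*h - 6)/(h - 3)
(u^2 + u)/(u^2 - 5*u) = (u + 1)/(u - 5)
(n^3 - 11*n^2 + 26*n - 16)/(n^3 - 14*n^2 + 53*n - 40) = (n - 2)/(n - 5)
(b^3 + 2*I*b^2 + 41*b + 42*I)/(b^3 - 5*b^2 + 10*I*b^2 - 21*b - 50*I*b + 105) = (b^2 - 5*I*b + 6)/(b^2 + b*(-5 + 3*I) - 15*I)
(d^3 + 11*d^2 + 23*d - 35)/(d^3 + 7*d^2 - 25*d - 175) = (d - 1)/(d - 5)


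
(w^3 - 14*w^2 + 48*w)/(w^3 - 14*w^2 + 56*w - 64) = w*(w - 6)/(w^2 - 6*w + 8)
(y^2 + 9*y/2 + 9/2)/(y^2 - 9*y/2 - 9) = (y + 3)/(y - 6)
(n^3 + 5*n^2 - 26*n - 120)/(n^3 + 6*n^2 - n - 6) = (n^2 - n - 20)/(n^2 - 1)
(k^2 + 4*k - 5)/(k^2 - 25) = (k - 1)/(k - 5)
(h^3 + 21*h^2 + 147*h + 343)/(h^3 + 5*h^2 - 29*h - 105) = (h^2 + 14*h + 49)/(h^2 - 2*h - 15)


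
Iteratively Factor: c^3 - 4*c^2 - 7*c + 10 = (c - 1)*(c^2 - 3*c - 10) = (c - 5)*(c - 1)*(c + 2)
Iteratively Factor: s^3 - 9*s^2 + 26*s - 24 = (s - 2)*(s^2 - 7*s + 12) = (s - 4)*(s - 2)*(s - 3)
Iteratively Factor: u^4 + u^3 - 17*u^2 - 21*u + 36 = (u - 4)*(u^3 + 5*u^2 + 3*u - 9) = (u - 4)*(u + 3)*(u^2 + 2*u - 3) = (u - 4)*(u - 1)*(u + 3)*(u + 3)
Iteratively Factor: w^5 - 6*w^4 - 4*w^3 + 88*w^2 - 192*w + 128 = (w - 2)*(w^4 - 4*w^3 - 12*w^2 + 64*w - 64) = (w - 2)^2*(w^3 - 2*w^2 - 16*w + 32) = (w - 2)^3*(w^2 - 16) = (w - 4)*(w - 2)^3*(w + 4)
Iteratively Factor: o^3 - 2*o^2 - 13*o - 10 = (o - 5)*(o^2 + 3*o + 2) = (o - 5)*(o + 1)*(o + 2)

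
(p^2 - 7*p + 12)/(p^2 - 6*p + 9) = (p - 4)/(p - 3)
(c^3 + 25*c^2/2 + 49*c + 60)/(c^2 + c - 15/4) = 2*(c^2 + 10*c + 24)/(2*c - 3)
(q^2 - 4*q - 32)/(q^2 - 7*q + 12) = (q^2 - 4*q - 32)/(q^2 - 7*q + 12)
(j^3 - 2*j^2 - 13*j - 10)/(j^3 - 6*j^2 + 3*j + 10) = (j + 2)/(j - 2)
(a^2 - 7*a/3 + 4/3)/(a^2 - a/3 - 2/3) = (3*a - 4)/(3*a + 2)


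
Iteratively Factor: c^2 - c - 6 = (c - 3)*(c + 2)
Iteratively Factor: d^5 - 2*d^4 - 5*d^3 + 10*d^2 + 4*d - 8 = (d - 2)*(d^4 - 5*d^2 + 4) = (d - 2)^2*(d^3 + 2*d^2 - d - 2) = (d - 2)^2*(d + 2)*(d^2 - 1) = (d - 2)^2*(d - 1)*(d + 2)*(d + 1)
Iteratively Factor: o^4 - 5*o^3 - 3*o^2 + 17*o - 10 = (o - 1)*(o^3 - 4*o^2 - 7*o + 10) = (o - 1)^2*(o^2 - 3*o - 10) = (o - 5)*(o - 1)^2*(o + 2)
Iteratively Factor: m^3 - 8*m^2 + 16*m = (m - 4)*(m^2 - 4*m) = m*(m - 4)*(m - 4)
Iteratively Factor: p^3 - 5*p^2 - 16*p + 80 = (p + 4)*(p^2 - 9*p + 20) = (p - 4)*(p + 4)*(p - 5)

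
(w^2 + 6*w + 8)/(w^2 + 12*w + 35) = (w^2 + 6*w + 8)/(w^2 + 12*w + 35)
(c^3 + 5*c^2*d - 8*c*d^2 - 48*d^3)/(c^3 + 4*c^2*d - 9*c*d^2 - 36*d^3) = (c + 4*d)/(c + 3*d)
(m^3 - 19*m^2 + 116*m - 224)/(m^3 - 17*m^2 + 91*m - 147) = (m^2 - 12*m + 32)/(m^2 - 10*m + 21)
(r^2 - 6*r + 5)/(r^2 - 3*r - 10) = (r - 1)/(r + 2)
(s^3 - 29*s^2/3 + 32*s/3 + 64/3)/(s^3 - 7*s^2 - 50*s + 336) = (s^2 - 5*s/3 - 8/3)/(s^2 + s - 42)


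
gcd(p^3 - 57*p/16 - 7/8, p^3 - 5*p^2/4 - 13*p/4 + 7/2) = p^2 - p/4 - 7/2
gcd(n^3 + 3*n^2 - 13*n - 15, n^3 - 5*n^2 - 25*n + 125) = n + 5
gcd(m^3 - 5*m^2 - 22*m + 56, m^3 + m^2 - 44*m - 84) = m - 7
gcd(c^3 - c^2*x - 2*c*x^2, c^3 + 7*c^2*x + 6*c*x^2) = c^2 + c*x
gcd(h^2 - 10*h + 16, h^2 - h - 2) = h - 2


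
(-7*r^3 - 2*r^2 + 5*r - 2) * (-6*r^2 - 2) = 42*r^5 + 12*r^4 - 16*r^3 + 16*r^2 - 10*r + 4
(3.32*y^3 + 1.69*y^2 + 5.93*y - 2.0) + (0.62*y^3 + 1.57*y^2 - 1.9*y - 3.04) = 3.94*y^3 + 3.26*y^2 + 4.03*y - 5.04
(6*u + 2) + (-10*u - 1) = 1 - 4*u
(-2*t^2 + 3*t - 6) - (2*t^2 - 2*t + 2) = -4*t^2 + 5*t - 8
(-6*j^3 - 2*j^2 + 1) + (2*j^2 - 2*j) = -6*j^3 - 2*j + 1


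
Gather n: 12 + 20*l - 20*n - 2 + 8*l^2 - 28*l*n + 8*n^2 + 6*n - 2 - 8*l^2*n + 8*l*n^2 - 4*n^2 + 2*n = 8*l^2 + 20*l + n^2*(8*l + 4) + n*(-8*l^2 - 28*l - 12) + 8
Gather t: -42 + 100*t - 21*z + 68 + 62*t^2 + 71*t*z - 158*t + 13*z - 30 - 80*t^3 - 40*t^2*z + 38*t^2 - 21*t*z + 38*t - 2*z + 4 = -80*t^3 + t^2*(100 - 40*z) + t*(50*z - 20) - 10*z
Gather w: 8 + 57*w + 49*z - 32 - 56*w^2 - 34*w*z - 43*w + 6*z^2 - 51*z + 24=-56*w^2 + w*(14 - 34*z) + 6*z^2 - 2*z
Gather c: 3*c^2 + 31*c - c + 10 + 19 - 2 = 3*c^2 + 30*c + 27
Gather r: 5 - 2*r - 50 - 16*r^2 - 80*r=-16*r^2 - 82*r - 45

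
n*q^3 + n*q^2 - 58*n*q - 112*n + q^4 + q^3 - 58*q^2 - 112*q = (n + q)*(q - 8)*(q + 2)*(q + 7)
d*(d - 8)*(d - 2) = d^3 - 10*d^2 + 16*d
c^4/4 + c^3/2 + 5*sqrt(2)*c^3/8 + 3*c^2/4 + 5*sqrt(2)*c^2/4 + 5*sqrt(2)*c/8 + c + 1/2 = (c/2 + 1/2)*(c/2 + sqrt(2))*(c + 1)*(c + sqrt(2)/2)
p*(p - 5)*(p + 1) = p^3 - 4*p^2 - 5*p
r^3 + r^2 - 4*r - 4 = (r - 2)*(r + 1)*(r + 2)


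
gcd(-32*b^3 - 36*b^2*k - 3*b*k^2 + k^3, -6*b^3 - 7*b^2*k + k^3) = b + k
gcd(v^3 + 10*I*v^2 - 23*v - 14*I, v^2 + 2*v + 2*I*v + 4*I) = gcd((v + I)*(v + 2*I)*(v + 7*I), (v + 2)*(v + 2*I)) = v + 2*I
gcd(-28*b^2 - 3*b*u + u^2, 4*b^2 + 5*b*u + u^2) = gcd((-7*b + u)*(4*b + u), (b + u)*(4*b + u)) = 4*b + u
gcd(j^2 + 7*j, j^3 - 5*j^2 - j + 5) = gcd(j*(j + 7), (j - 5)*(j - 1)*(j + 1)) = 1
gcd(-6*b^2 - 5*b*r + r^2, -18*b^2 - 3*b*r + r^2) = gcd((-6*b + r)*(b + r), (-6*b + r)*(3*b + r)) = -6*b + r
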